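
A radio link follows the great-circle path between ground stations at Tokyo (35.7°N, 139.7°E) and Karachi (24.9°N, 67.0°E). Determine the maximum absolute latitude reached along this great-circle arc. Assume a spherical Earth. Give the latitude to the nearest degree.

The great circle lies in the plane with unit normal n̂ = (p₁ × p₂)/|p₁ × p₂|.
Here n̂_z ≈ -0.794; the vertex latitude is φ_max = arccos|n̂_z| ≈ 37.4°.

≈ 37°N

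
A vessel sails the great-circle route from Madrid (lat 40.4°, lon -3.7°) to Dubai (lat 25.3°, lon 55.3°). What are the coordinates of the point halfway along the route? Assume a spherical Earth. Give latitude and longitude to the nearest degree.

≈ lat 37°, lon 29°

Convert each endpoint to a unit vector on the sphere (x = cos φ cos λ, y = cos φ sin λ, z = sin φ).
The central angle between the endpoints is δ = arccos(p₁·p₂) ≈ 0.887 rad (50.8°).
Interpolate at f = 1/2 with slerp weights a = sin((1−f)δ)/sin δ ≈ 0.554, b = sin(fδ)/sin δ ≈ 0.554.
p = a·p₁ + b·p₂ ≈ (0.706, 0.384, 0.595); φ = arcsin(p_z) ≈ 36.54°, λ = atan2(p_y, p_x) ≈ 28.57°.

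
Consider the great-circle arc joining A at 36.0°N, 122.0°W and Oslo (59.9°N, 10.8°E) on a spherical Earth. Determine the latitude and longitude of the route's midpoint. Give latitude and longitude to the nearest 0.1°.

From cos δ = sin φ₁ sin φ₂ + cos φ₁ cos φ₂ cos Δλ, the central angle is δ ≈ 1.336 rad (76.5°).
Interpolate at f = 1/2 with slerp weights a = sin((1−f)δ)/sin δ ≈ 0.637, b = sin(fδ)/sin δ ≈ 0.637.
p = a·p₁ + b·p₂ ≈ (0.041, -0.377, 0.925); φ = arcsin(p_z) ≈ 67.71°, λ = atan2(p_y, p_x) ≈ -83.84°.

≈ 67.7°N, 83.8°W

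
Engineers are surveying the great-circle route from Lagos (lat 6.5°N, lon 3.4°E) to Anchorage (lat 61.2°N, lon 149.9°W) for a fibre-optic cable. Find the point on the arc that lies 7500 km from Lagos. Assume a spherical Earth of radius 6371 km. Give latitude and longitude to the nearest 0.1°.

The haversine formula gives a central angle δ ≈ 1.905 rad (109.2°) between the endpoints. The total great-circle distance is δ·R ≈ 1.905 × 6371 ≈ 12139 km, so the target fraction is f = 7500/12139 ≈ 0.618.
Interpolate at f ≈ 0.618 with slerp weights a = sin((1−f)δ)/sin δ ≈ 0.705, b = sin(fδ)/sin δ ≈ 0.978.
p = a·p₁ + b·p₂ ≈ (0.291, -0.195, 0.937); φ = arcsin(p_z) ≈ 69.49°, λ = atan2(p_y, p_x) ≈ -33.76°.

≈ lat 69.5°N, lon 33.8°W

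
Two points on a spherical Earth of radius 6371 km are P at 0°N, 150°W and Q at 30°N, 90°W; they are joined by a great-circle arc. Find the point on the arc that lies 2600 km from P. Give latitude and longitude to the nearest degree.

≈ 13°N, 130°W

Write both endpoints as unit vectors p₁, p₂ with components (cos φ cos λ, cos φ sin λ, sin φ).
The central angle between the endpoints is δ = arccos(p₁·p₂) ≈ 1.123 rad (64.3°). The total great-circle distance is δ·R ≈ 1.123 × 6371 ≈ 7154 km, so the target fraction is f = 2600/7154 ≈ 0.363.
Interpolate at f ≈ 0.363 with slerp weights a = sin((1−f)δ)/sin δ ≈ 0.727, b = sin(fδ)/sin δ ≈ 0.440.
p = a·p₁ + b·p₂ ≈ (-0.630, -0.745, 0.220); φ = arcsin(p_z) ≈ 12.72°, λ = atan2(p_y, p_x) ≈ -130.21°.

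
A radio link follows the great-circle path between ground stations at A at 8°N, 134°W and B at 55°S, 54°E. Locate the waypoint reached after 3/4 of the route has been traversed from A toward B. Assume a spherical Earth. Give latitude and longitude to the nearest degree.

≈ 84°S, 122°E

From cos δ = sin φ₁ sin φ₂ + cos φ₁ cos φ₂ cos Δλ, the central angle is δ ≈ 2.314 rad (132.6°).
Interpolate at f = 3/4 with slerp weights a = sin((1−f)δ)/sin δ ≈ 0.742, b = sin(fδ)/sin δ ≈ 1.339.
p = a·p₁ + b·p₂ ≈ (-0.059, 0.093, -0.994); φ = arcsin(p_z) ≈ -83.69°, λ = atan2(p_y, p_x) ≈ 122.48°.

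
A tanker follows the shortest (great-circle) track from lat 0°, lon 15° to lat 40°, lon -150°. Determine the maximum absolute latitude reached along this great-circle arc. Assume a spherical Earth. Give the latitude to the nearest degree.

≈ 73°

The great circle lies in the plane with unit normal n̂ = (p₁ × p₂)/|p₁ × p₂|.
Here n̂_z ≈ -0.295; the vertex latitude is φ_max = arccos|n̂_z| ≈ 72.9°.
Check via Clairaut: cos φ_max = |cos φ₁| · sin C = cos(0.0°)·sin(17.1°) ≈ 0.295, again giving ≈ 72.9°.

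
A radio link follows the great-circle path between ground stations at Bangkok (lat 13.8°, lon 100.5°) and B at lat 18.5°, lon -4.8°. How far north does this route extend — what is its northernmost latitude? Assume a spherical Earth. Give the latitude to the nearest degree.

≈ 26°

The great circle lies in the plane with unit normal n̂ = (p₁ × p₂)/|p₁ × p₂|.
Here n̂_z ≈ -0.901; the vertex latitude is φ_max = arccos|n̂_z| ≈ 25.7°.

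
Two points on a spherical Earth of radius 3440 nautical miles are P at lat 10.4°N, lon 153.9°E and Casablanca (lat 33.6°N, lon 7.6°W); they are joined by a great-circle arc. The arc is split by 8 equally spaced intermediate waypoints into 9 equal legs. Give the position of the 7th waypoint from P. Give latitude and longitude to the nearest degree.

≈ lat 59°N, lon 16°E

The haversine formula gives a central angle δ ≈ 2.314 rad (132.6°) between the endpoints.
Interpolate at f = 7/9 with slerp weights a = sin((1−f)δ)/sin δ ≈ 0.668, b = sin(fδ)/sin δ ≈ 1.323.
p = a·p₁ + b·p₂ ≈ (0.502, 0.143, 0.853); φ = arcsin(p_z) ≈ 58.53°, λ = atan2(p_y, p_x) ≈ 15.95°.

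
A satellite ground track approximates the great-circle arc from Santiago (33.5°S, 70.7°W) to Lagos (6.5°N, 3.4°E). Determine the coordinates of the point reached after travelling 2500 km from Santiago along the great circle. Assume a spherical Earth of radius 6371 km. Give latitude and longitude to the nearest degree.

≈ 26°S, 46°W

Write both endpoints as unit vectors p₁, p₂ with components (cos φ cos λ, cos φ sin λ, sin φ).
The central angle between the endpoints is δ = arccos(p₁·p₂) ≈ 1.406 rad (80.5°). The total great-circle distance is δ·R ≈ 1.406 × 6371 ≈ 8955 km, so the target fraction is f = 2500/8955 ≈ 0.279.
Interpolate at f ≈ 0.279 with slerp weights a = sin((1−f)δ)/sin δ ≈ 0.860, b = sin(fδ)/sin δ ≈ 0.388.
p = a·p₁ + b·p₂ ≈ (0.622, -0.654, -0.431); φ = arcsin(p_z) ≈ -25.52°, λ = atan2(p_y, p_x) ≈ -46.46°.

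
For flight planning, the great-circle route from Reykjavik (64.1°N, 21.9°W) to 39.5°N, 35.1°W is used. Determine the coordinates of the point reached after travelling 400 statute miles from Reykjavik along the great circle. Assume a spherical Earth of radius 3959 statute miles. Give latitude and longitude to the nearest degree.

≈ 59°N, 26°W

From cos δ = sin φ₁ sin φ₂ + cos φ₁ cos φ₂ cos Δλ, the central angle is δ ≈ 0.450 rad (25.8°). The total great-circle distance is δ·R ≈ 0.450 × 3959 ≈ 1783 mi, so the target fraction is f = 400/1783 ≈ 0.224.
Interpolate at f ≈ 0.224 with slerp weights a = sin((1−f)δ)/sin δ ≈ 0.786, b = sin(fδ)/sin δ ≈ 0.232.
p = a·p₁ + b·p₂ ≈ (0.465, -0.231, 0.855); φ = arcsin(p_z) ≈ 58.72°, λ = atan2(p_y, p_x) ≈ -26.41°.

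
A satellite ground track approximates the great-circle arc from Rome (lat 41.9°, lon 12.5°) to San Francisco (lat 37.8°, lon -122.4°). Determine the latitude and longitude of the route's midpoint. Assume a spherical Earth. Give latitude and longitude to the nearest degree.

Write both endpoints as unit vectors p₁, p₂ with components (cos φ cos λ, cos φ sin λ, sin φ).
The central angle between the endpoints is δ = arccos(p₁·p₂) ≈ 1.577 rad (90.3°).
Interpolate at f = 1/2 with slerp weights a = sin((1−f)δ)/sin δ ≈ 0.709, b = sin(fδ)/sin δ ≈ 0.709.
p = a·p₁ + b·p₂ ≈ (0.215, -0.359, 0.908); φ = arcsin(p_z) ≈ 65.27°, λ = atan2(p_y, p_x) ≈ -59.07°.

≈ lat 65°, lon -59°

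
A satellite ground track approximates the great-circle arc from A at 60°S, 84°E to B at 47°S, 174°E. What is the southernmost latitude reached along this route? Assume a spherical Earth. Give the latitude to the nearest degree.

The great circle lies in the plane with unit normal n̂ = (p₁ × p₂)/|p₁ × p₂|.
Here n̂_z ≈ +0.441; the vertex latitude is φ_max = arccos|n̂_z| ≈ 63.9°.

≈ 64°S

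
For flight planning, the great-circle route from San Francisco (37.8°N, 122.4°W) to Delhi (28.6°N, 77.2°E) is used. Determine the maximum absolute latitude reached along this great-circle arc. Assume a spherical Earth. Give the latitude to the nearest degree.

≈ 76°N

The great circle lies in the plane with unit normal n̂ = (p₁ × p₂)/|p₁ × p₂|.
Here n̂_z ≈ -0.249; the vertex latitude is φ_max = arccos|n̂_z| ≈ 75.6°.
Check via Clairaut: cos φ_max = |cos φ₁| · sin C = cos(37.8°)·sin(18.4°) ≈ 0.249, again giving ≈ 75.6°.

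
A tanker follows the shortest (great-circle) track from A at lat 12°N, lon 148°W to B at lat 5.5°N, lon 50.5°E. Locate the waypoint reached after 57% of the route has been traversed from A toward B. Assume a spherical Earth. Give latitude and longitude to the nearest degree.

The haversine formula gives a central angle δ ≈ 2.698 rad (154.6°) between the endpoints.
Interpolate at f = 0.57 with slerp weights a = sin((1−f)δ)/sin δ ≈ 2.138, b = sin(fδ)/sin δ ≈ 2.331.
p = a·p₁ + b·p₂ ≈ (-0.298, 0.682, 0.668); φ = arcsin(p_z) ≈ 41.91°, λ = atan2(p_y, p_x) ≈ 113.61°.

≈ lat 42°N, lon 114°E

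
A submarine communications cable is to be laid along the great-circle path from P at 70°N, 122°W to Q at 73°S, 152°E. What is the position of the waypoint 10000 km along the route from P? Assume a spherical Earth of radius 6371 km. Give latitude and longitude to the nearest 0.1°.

Convert each endpoint to a unit vector on the sphere (x = cos φ cos λ, y = cos φ sin λ, z = sin φ).
The central angle between the endpoints is δ = arccos(p₁·p₂) ≈ 2.672 rad (153.1°). The total great-circle distance is δ·R ≈ 2.672 × 6371 ≈ 17022 km, so the target fraction is f = 10000/17022 ≈ 0.587.
Interpolate at f ≈ 0.587 with slerp weights a = sin((1−f)δ)/sin δ ≈ 1.971, b = sin(fδ)/sin δ ≈ 2.209.
p = a·p₁ + b·p₂ ≈ (-0.927, -0.268, -0.260); φ = arcsin(p_z) ≈ -15.10°, λ = atan2(p_y, p_x) ≈ -163.86°.

≈ 15.1°S, 163.9°W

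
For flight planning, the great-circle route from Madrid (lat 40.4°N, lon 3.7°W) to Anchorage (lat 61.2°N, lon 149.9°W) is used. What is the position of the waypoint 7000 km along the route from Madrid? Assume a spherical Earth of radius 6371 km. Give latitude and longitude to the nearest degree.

From cos δ = sin φ₁ sin φ₂ + cos φ₁ cos φ₂ cos Δλ, the central angle is δ ≈ 1.305 rad (74.7°). The total great-circle distance is δ·R ≈ 1.305 × 6371 ≈ 8311 km, so the target fraction is f = 7000/8311 ≈ 0.842.
Interpolate at f ≈ 0.842 with slerp weights a = sin((1−f)δ)/sin δ ≈ 0.212, b = sin(fδ)/sin δ ≈ 0.923.
p = a·p₁ + b·p₂ ≈ (-0.224, -0.233, 0.946); φ = arcsin(p_z) ≈ 71.13°, λ = atan2(p_y, p_x) ≈ -133.79°.

≈ lat 71°N, lon 134°W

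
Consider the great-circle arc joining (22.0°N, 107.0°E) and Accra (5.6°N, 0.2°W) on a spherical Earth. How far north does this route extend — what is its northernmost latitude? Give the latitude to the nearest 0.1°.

The great circle lies in the plane with unit normal n̂ = (p₁ × p₂)/|p₁ × p₂|.
Here n̂_z ≈ -0.907; the vertex latitude is φ_max = arccos|n̂_z| ≈ 24.9°.
Check via Clairaut: cos φ_max = |cos φ₁| · sin C = cos(22.0°)·sin(78.1°) ≈ 0.907, again giving ≈ 24.9°.

≈ 24.9°N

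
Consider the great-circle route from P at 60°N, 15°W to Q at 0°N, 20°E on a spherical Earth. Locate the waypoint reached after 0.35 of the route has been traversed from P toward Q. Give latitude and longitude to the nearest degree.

≈ 40°N, 4°E

Write both endpoints as unit vectors p₁, p₂ with components (cos φ cos λ, cos φ sin λ, sin φ).
The central angle between the endpoints is δ = arccos(p₁·p₂) ≈ 1.149 rad (65.8°).
Interpolate at f = 0.35 with slerp weights a = sin((1−f)δ)/sin δ ≈ 0.745, b = sin(fδ)/sin δ ≈ 0.429.
p = a·p₁ + b·p₂ ≈ (0.763, 0.050, 0.645); φ = arcsin(p_z) ≈ 40.15°, λ = atan2(p_y, p_x) ≈ 3.78°.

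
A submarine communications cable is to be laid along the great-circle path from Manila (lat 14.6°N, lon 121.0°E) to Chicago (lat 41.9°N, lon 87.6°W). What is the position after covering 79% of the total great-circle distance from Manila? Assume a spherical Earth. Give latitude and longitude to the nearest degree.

≈ lat 61°N, lon 114°W

Write both endpoints as unit vectors p₁, p₂ with components (cos φ cos λ, cos φ sin λ, sin φ).
The central angle between the endpoints is δ = arccos(p₁·p₂) ≈ 2.053 rad (117.6°).
Interpolate at f = 0.79 with slerp weights a = sin((1−f)δ)/sin δ ≈ 0.472, b = sin(fδ)/sin δ ≈ 1.127.
p = a·p₁ + b·p₂ ≈ (-0.200, -0.447, 0.872); φ = arcsin(p_z) ≈ 60.68°, λ = atan2(p_y, p_x) ≈ -114.11°.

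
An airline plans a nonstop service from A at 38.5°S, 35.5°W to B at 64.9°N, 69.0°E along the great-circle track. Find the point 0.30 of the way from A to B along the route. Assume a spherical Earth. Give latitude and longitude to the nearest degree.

≈ 4°S, 16°W

Write both endpoints as unit vectors p₁, p₂ with components (cos φ cos λ, cos φ sin λ, sin φ).
The central angle between the endpoints is δ = arccos(p₁·p₂) ≈ 2.274 rad (130.3°).
Interpolate at f = 0.30 with slerp weights a = sin((1−f)δ)/sin δ ≈ 1.311, b = sin(fδ)/sin δ ≈ 0.827.
p = a·p₁ + b·p₂ ≈ (0.961, -0.268, -0.067); φ = arcsin(p_z) ≈ -3.86°, λ = atan2(p_y, p_x) ≈ -15.60°.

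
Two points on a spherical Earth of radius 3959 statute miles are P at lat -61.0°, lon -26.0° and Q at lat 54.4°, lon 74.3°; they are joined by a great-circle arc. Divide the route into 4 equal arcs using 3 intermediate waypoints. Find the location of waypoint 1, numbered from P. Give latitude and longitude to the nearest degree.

≈ lat -36°, lon 13°

Convert each endpoint to a unit vector on the sphere (x = cos φ cos λ, y = cos φ sin λ, z = sin φ).
The central angle between the endpoints is δ = arccos(p₁·p₂) ≈ 2.437 rad (139.6°).
Interpolate at f = 1/4 with slerp weights a = sin((1−f)δ)/sin δ ≈ 1.493, b = sin(fδ)/sin δ ≈ 0.883.
p = a·p₁ + b·p₂ ≈ (0.789, 0.178, -0.588); φ = arcsin(p_z) ≈ -35.98°, λ = atan2(p_y, p_x) ≈ 12.68°.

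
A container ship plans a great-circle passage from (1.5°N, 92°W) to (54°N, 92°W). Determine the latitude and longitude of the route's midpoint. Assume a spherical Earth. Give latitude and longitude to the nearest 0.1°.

≈ (27.8°N, 92.0°W)

Convert each endpoint to a unit vector on the sphere (x = cos φ cos λ, y = cos φ sin λ, z = sin φ).
The central angle between the endpoints is δ = arccos(p₁·p₂) ≈ 0.916 rad (52.5°).
Interpolate at f = 1/2 with slerp weights a = sin((1−f)δ)/sin δ ≈ 0.557, b = sin(fδ)/sin δ ≈ 0.557.
p = a·p₁ + b·p₂ ≈ (-0.031, -0.884, 0.466); φ = arcsin(p_z) ≈ 27.75°, λ = atan2(p_y, p_x) ≈ -92.00°.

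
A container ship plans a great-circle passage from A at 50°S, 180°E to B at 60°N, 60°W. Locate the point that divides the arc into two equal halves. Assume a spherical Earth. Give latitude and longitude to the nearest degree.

≈ 10°N, 132°W

From cos δ = sin φ₁ sin φ₂ + cos φ₁ cos φ₂ cos Δλ, the central angle is δ ≈ 2.539 rad (145.5°).
Interpolate at f = 1/2 with slerp weights a = sin((1−f)δ)/sin δ ≈ 1.686, b = sin(fδ)/sin δ ≈ 1.686.
p = a·p₁ + b·p₂ ≈ (-0.662, -0.730, 0.169); φ = arcsin(p_z) ≈ 9.70°, λ = atan2(p_y, p_x) ≈ -132.21°.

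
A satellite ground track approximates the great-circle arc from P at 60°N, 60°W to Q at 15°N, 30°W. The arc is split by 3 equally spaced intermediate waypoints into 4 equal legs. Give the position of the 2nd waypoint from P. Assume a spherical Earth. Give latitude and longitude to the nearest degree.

Write both endpoints as unit vectors p₁, p₂ with components (cos φ cos λ, cos φ sin λ, sin φ).
The central angle between the endpoints is δ = arccos(p₁·p₂) ≈ 0.873 rad (50.0°).
Interpolate at f = 2/4 with slerp weights a = sin((1−f)δ)/sin δ ≈ 0.552, b = sin(fδ)/sin δ ≈ 0.552.
p = a·p₁ + b·p₂ ≈ (0.599, -0.505, 0.621); φ = arcsin(p_z) ≈ 38.36°, λ = atan2(p_y, p_x) ≈ -40.13°.

≈ 38°N, 40°W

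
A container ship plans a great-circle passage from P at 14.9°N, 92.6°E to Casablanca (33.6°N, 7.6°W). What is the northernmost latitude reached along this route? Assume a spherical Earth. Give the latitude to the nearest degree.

≈ 38°N

The great circle lies in the plane with unit normal n̂ = (p₁ × p₂)/|p₁ × p₂|.
Here n̂_z ≈ -0.792; the vertex latitude is φ_max = arccos|n̂_z| ≈ 37.6°.
Check via Clairaut: cos φ_max = |cos φ₁| · sin C = cos(14.9°)·sin(55.1°) ≈ 0.792, again giving ≈ 37.6°.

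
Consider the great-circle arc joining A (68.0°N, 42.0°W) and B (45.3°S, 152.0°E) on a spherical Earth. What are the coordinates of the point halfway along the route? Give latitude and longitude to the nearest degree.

The haversine formula gives a central angle δ ≈ 2.726 rad (156.2°) between the endpoints.
Interpolate at f = 1/2 with slerp weights a = sin((1−f)δ)/sin δ ≈ 2.421, b = sin(fδ)/sin δ ≈ 2.421.
p = a·p₁ + b·p₂ ≈ (-0.830, 0.193, 0.524); φ = arcsin(p_z) ≈ 31.60°, λ = atan2(p_y, p_x) ≈ 166.93°.

≈ (32°N, 167°E)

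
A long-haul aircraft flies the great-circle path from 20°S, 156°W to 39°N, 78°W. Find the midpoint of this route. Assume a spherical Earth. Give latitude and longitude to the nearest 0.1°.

Convert each endpoint to a unit vector on the sphere (x = cos φ cos λ, y = cos φ sin λ, z = sin φ).
The central angle between the endpoints is δ = arccos(p₁·p₂) ≈ 1.634 rad (93.6°).
Interpolate at f = 1/2 with slerp weights a = sin((1−f)δ)/sin δ ≈ 0.731, b = sin(fδ)/sin δ ≈ 0.731.
p = a·p₁ + b·p₂ ≈ (-0.509, -0.835, 0.210); φ = arcsin(p_z) ≈ 12.12°, λ = atan2(p_y, p_x) ≈ -121.38°.

≈ 12.1°N, 121.4°W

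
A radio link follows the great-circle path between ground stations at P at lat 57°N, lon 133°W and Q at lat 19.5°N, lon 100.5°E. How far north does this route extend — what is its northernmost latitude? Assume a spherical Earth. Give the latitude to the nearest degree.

The great circle lies in the plane with unit normal n̂ = (p₁ × p₂)/|p₁ × p₂|.
Here n̂_z ≈ -0.413; the vertex latitude is φ_max = arccos|n̂_z| ≈ 65.6°.
Check via Clairaut: cos φ_max = |cos φ₁| · sin C = cos(57.0°)·sin(49.3°) ≈ 0.413, again giving ≈ 65.6°.

≈ 66°N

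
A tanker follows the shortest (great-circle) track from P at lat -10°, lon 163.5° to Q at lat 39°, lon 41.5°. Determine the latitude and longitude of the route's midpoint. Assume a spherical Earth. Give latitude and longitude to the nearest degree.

≈ lat 28°, lon 115°

From cos δ = sin φ₁ sin φ₂ + cos φ₁ cos φ₂ cos Δλ, the central angle is δ ≈ 2.112 rad (121.0°).
Interpolate at f = 1/2 with slerp weights a = sin((1−f)δ)/sin δ ≈ 1.015, b = sin(fδ)/sin δ ≈ 1.015.
p = a·p₁ + b·p₂ ≈ (-0.368, 0.807, 0.463); φ = arcsin(p_z) ≈ 27.55°, λ = atan2(p_y, p_x) ≈ 114.50°.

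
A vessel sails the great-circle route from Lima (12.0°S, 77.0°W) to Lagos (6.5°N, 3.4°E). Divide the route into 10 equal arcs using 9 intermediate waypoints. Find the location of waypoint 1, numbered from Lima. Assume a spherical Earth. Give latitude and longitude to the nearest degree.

Convert each endpoint to a unit vector on the sphere (x = cos φ cos λ, y = cos φ sin λ, z = sin φ).
The central angle between the endpoints is δ = arccos(p₁·p₂) ≈ 1.432 rad (82.0°).
Interpolate at f = 1/10 with slerp weights a = sin((1−f)δ)/sin δ ≈ 0.970, b = sin(fδ)/sin δ ≈ 0.144.
p = a·p₁ + b·p₂ ≈ (0.356, -0.916, -0.185); φ = arcsin(p_z) ≈ -10.68°, λ = atan2(p_y, p_x) ≈ -68.74°.

≈ 11°S, 69°W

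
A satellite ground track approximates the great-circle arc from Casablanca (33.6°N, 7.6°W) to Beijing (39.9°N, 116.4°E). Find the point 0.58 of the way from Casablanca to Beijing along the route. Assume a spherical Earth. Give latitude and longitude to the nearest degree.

≈ 58°N, 64°E

The haversine formula gives a central angle δ ≈ 1.573 rad (90.1°) between the endpoints.
Interpolate at f = 0.58 with slerp weights a = sin((1−f)δ)/sin δ ≈ 0.614, b = sin(fδ)/sin δ ≈ 0.791.
p = a·p₁ + b·p₂ ≈ (0.237, 0.476, 0.847); φ = arcsin(p_z) ≈ 57.89°, λ = atan2(p_y, p_x) ≈ 63.54°.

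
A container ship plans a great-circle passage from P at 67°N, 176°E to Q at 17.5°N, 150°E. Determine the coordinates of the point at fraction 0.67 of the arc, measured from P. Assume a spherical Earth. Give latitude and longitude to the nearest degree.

≈ 34°N, 154°E

From cos δ = sin φ₁ sin φ₂ + cos φ₁ cos φ₂ cos Δλ, the central angle is δ ≈ 0.913 rad (52.3°).
Interpolate at f = 0.67 with slerp weights a = sin((1−f)δ)/sin δ ≈ 0.375, b = sin(fδ)/sin δ ≈ 0.726.
p = a·p₁ + b·p₂ ≈ (-0.745, 0.356, 0.563); φ = arcsin(p_z) ≈ 34.29°, λ = atan2(p_y, p_x) ≈ 154.46°.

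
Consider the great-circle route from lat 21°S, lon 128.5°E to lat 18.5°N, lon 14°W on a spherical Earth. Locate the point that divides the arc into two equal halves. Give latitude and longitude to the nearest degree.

Convert each endpoint to a unit vector on the sphere (x = cos φ cos λ, y = cos φ sin λ, z = sin φ).
The central angle between the endpoints is δ = arccos(p₁·p₂) ≈ 2.525 rad (144.7°).
Interpolate at f = 1/2 with slerp weights a = sin((1−f)δ)/sin δ ≈ 1.649, b = sin(fδ)/sin δ ≈ 1.649.
p = a·p₁ + b·p₂ ≈ (0.559, 0.826, -0.068); φ = arcsin(p_z) ≈ -3.88°, λ = atan2(p_y, p_x) ≈ 55.93°.

≈ lat 4°S, lon 56°E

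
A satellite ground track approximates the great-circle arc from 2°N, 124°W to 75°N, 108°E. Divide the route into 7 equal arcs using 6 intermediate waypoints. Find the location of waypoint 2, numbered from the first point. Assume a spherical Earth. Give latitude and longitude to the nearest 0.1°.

≈ 29.1°N, 130.3°W

Convert each endpoint to a unit vector on the sphere (x = cos φ cos λ, y = cos φ sin λ, z = sin φ).
The central angle between the endpoints is δ = arccos(p₁·p₂) ≈ 1.697 rad (97.2°).
Interpolate at f = 2/7 with slerp weights a = sin((1−f)δ)/sin δ ≈ 0.944, b = sin(fδ)/sin δ ≈ 0.470.
p = a·p₁ + b·p₂ ≈ (-0.565, -0.666, 0.487); φ = arcsin(p_z) ≈ 29.12°, λ = atan2(p_y, p_x) ≈ -130.30°.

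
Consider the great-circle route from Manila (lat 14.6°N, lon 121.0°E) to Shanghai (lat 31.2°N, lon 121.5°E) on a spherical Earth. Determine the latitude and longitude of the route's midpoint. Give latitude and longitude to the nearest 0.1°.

Write both endpoints as unit vectors p₁, p₂ with components (cos φ cos λ, cos φ sin λ, sin φ).
The central angle between the endpoints is δ = arccos(p₁·p₂) ≈ 0.290 rad (16.6°).
Interpolate at f = 1/2 with slerp weights a = sin((1−f)δ)/sin δ ≈ 0.505, b = sin(fδ)/sin δ ≈ 0.505.
p = a·p₁ + b·p₂ ≈ (-0.478, 0.788, 0.389); φ = arcsin(p_z) ≈ 22.90°, λ = atan2(p_y, p_x) ≈ 121.23°.

≈ lat 22.9°N, lon 121.2°E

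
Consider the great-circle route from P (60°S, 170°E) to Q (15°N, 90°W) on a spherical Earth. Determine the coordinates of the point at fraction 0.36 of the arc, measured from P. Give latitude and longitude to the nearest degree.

Convert each endpoint to a unit vector on the sphere (x = cos φ cos λ, y = cos φ sin λ, z = sin φ).
The central angle between the endpoints is δ = arccos(p₁·p₂) ≈ 1.884 rad (107.9°).
Interpolate at f = 0.36 with slerp weights a = sin((1−f)δ)/sin δ ≈ 0.982, b = sin(fδ)/sin δ ≈ 0.659.
p = a·p₁ + b·p₂ ≈ (-0.483, -0.552, -0.680); φ = arcsin(p_z) ≈ -42.81°, λ = atan2(p_y, p_x) ≈ -131.23°.

≈ (43°S, 131°W)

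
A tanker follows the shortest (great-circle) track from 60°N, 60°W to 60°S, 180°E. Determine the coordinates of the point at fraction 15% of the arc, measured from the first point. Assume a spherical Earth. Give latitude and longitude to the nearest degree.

The haversine formula gives a central angle δ ≈ 2.636 rad (151.0°) between the endpoints.
Interpolate at f = 0.15 with slerp weights a = sin((1−f)δ)/sin δ ≈ 1.619, b = sin(fδ)/sin δ ≈ 0.796.
p = a·p₁ + b·p₂ ≈ (0.007, -0.701, 0.713); φ = arcsin(p_z) ≈ 45.48°, λ = atan2(p_y, p_x) ≈ -89.43°.

≈ 45°N, 89°W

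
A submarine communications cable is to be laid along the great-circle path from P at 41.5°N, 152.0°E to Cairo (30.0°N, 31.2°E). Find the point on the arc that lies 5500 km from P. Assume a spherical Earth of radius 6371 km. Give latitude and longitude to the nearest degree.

Convert each endpoint to a unit vector on the sphere (x = cos φ cos λ, y = cos φ sin λ, z = sin φ).
The central angle between the endpoints is δ = arccos(p₁·p₂) ≈ 1.572 rad (90.0°). The total great-circle distance is δ·R ≈ 1.572 × 6371 ≈ 10013 km, so the target fraction is f = 5500/10013 ≈ 0.549.
Interpolate at f ≈ 0.549 with slerp weights a = sin((1−f)δ)/sin δ ≈ 0.651, b = sin(fδ)/sin δ ≈ 0.760.
p = a·p₁ + b·p₂ ≈ (0.133, 0.570, 0.811); φ = arcsin(p_z) ≈ 54.20°, λ = atan2(p_y, p_x) ≈ 76.88°.

≈ 54°N, 77°E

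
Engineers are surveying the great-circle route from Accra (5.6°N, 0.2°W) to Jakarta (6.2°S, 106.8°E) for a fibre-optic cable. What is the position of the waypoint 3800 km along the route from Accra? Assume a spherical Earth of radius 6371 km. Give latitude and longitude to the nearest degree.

≈ (2°N, 34°E)

From cos δ = sin φ₁ sin φ₂ + cos φ₁ cos φ₂ cos Δλ, the central angle is δ ≈ 1.875 rad (107.4°). The total great-circle distance is δ·R ≈ 1.875 × 6371 ≈ 11947 km, so the target fraction is f = 3800/11947 ≈ 0.318.
Interpolate at f ≈ 0.318 with slerp weights a = sin((1−f)δ)/sin δ ≈ 1.004, b = sin(fδ)/sin δ ≈ 0.589.
p = a·p₁ + b·p₂ ≈ (0.830, 0.557, 0.034); φ = arcsin(p_z) ≈ 1.97°, λ = atan2(p_y, p_x) ≈ 33.86°.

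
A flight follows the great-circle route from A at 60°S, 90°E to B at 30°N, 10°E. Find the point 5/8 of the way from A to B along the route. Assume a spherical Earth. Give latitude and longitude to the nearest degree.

≈ 7°S, 31°E

Write both endpoints as unit vectors p₁, p₂ with components (cos φ cos λ, cos φ sin λ, sin φ).
The central angle between the endpoints is δ = arccos(p₁·p₂) ≈ 1.937 rad (111.0°).
Interpolate at f = 5/8 with slerp weights a = sin((1−f)δ)/sin δ ≈ 0.711, b = sin(fδ)/sin δ ≈ 1.002.
p = a·p₁ + b·p₂ ≈ (0.855, 0.506, -0.115); φ = arcsin(p_z) ≈ -6.59°, λ = atan2(p_y, p_x) ≈ 30.64°.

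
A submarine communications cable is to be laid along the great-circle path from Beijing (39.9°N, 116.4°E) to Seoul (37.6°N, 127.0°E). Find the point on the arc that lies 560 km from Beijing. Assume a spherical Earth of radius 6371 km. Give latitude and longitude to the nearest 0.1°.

Write both endpoints as unit vectors p₁, p₂ with components (cos φ cos λ, cos φ sin λ, sin φ).
The central angle between the endpoints is δ = arccos(p₁·p₂) ≈ 0.150 rad (8.6°). The total great-circle distance is δ·R ≈ 0.150 × 6371 ≈ 953 km, so the target fraction is f = 560/953 ≈ 0.587.
Interpolate at f ≈ 0.587 with slerp weights a = sin((1−f)δ)/sin δ ≈ 0.414, b = sin(fδ)/sin δ ≈ 0.589.
p = a·p₁ + b·p₂ ≈ (-0.422, 0.657, 0.625); φ = arcsin(p_z) ≈ 38.66°, λ = atan2(p_y, p_x) ≈ 122.71°.

≈ 38.7°N, 122.7°E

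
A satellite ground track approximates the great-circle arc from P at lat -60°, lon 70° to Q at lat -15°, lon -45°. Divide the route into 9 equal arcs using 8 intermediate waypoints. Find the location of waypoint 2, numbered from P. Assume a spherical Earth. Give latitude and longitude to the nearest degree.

Write both endpoints as unit vectors p₁, p₂ with components (cos φ cos λ, cos φ sin λ, sin φ).
The central angle between the endpoints is δ = arccos(p₁·p₂) ≈ 1.551 rad (88.9°).
Interpolate at f = 2/9 with slerp weights a = sin((1−f)δ)/sin δ ≈ 0.934, b = sin(fδ)/sin δ ≈ 0.338.
p = a·p₁ + b·p₂ ≈ (0.391, 0.208, -0.897); φ = arcsin(p_z) ≈ -63.73°, λ = atan2(p_y, p_x) ≈ 28.07°.

≈ lat -64°, lon 28°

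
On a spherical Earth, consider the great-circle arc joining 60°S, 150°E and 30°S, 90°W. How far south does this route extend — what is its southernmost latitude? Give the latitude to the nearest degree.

The great circle lies in the plane with unit normal n̂ = (p₁ × p₂)/|p₁ × p₂|.
Here n̂_z ≈ +0.384; the vertex latitude is φ_max = arccos|n̂_z| ≈ 67.4°.
Check via Clairaut: cos φ_max = |cos φ₁| · sin C = cos(60.0°)·sin(129.8°) ≈ 0.384, again giving ≈ 67.4°.

≈ 67°S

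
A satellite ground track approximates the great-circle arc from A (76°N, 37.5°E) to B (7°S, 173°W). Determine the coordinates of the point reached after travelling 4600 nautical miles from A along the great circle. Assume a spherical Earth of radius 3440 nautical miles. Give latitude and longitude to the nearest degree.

≈ (25°N, 177°W)

Convert each endpoint to a unit vector on the sphere (x = cos φ cos λ, y = cos φ sin λ, z = sin φ).
The central angle between the endpoints is δ = arccos(p₁·p₂) ≈ 1.902 rad (109.0°). The total great-circle distance is δ·R ≈ 1.902 × 3440 ≈ 6543 nmi, so the target fraction is f = 4600/6543 ≈ 0.703.
Interpolate at f ≈ 0.703 with slerp weights a = sin((1−f)δ)/sin δ ≈ 0.566, b = sin(fδ)/sin δ ≈ 1.029.
p = a·p₁ + b·p₂ ≈ (-0.905, -0.041, 0.424); φ = arcsin(p_z) ≈ 25.07°, λ = atan2(p_y, p_x) ≈ -177.40°.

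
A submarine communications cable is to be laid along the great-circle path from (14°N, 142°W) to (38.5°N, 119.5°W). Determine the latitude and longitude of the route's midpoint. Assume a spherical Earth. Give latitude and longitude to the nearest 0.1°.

≈ (26.7°N, 132.0°W)

Write both endpoints as unit vectors p₁, p₂ with components (cos φ cos λ, cos φ sin λ, sin φ).
The central angle between the endpoints is δ = arccos(p₁·p₂) ≈ 0.551 rad (31.6°).
Interpolate at f = 1/2 with slerp weights a = sin((1−f)δ)/sin δ ≈ 0.520, b = sin(fδ)/sin δ ≈ 0.520.
p = a·p₁ + b·p₂ ≈ (-0.597, -0.664, 0.449); φ = arcsin(p_z) ≈ 26.69°, λ = atan2(p_y, p_x) ≈ -131.97°.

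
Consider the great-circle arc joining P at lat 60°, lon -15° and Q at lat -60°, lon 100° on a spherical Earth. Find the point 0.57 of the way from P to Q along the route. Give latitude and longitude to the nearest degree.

≈ lat -9°, lon 47°

Write both endpoints as unit vectors p₁, p₂ with components (cos φ cos λ, cos φ sin λ, sin φ).
The central angle between the endpoints is δ = arccos(p₁·p₂) ≈ 2.598 rad (148.8°).
Interpolate at f = 0.57 with slerp weights a = sin((1−f)δ)/sin δ ≈ 1.737, b = sin(fδ)/sin δ ≈ 1.924.
p = a·p₁ + b·p₂ ≈ (0.672, 0.723, -0.163); φ = arcsin(p_z) ≈ -9.36°, λ = atan2(p_y, p_x) ≈ 47.10°.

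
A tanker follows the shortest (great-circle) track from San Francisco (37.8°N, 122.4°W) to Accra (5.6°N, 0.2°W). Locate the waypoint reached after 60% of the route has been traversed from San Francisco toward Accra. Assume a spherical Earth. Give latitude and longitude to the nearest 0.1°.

≈ (33.8°N, 37.3°W)

Convert each endpoint to a unit vector on the sphere (x = cos φ cos λ, y = cos φ sin λ, z = sin φ).
The central angle between the endpoints is δ = arccos(p₁·p₂) ≈ 1.938 rad (111.1°).
Interpolate at f = 0.60 with slerp weights a = sin((1−f)δ)/sin δ ≈ 0.750, b = sin(fδ)/sin δ ≈ 0.984.
p = a·p₁ + b·p₂ ≈ (0.661, -0.504, 0.556); φ = arcsin(p_z) ≈ 33.76°, λ = atan2(p_y, p_x) ≈ -37.30°.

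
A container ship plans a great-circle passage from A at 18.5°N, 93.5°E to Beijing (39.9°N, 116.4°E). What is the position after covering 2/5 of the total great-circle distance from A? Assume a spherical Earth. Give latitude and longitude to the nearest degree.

Write both endpoints as unit vectors p₁, p₂ with components (cos φ cos λ, cos φ sin λ, sin φ).
The central angle between the endpoints is δ = arccos(p₁·p₂) ≈ 0.508 rad (29.1°).
Interpolate at f = 2/5 with slerp weights a = sin((1−f)δ)/sin δ ≈ 0.617, b = sin(fδ)/sin δ ≈ 0.415.
p = a·p₁ + b·p₂ ≈ (-0.177, 0.869, 0.462); φ = arcsin(p_z) ≈ 27.51°, λ = atan2(p_y, p_x) ≈ 101.53°.

≈ 28°N, 102°E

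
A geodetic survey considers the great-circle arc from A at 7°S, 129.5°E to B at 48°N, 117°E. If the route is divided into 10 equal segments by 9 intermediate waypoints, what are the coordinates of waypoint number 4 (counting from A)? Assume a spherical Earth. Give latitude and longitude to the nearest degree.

≈ 15°N, 126°E

Convert each endpoint to a unit vector on the sphere (x = cos φ cos λ, y = cos φ sin λ, z = sin φ).
The central angle between the endpoints is δ = arccos(p₁·p₂) ≈ 0.979 rad (56.1°).
Interpolate at f = 4/10 with slerp weights a = sin((1−f)δ)/sin δ ≈ 0.668, b = sin(fδ)/sin δ ≈ 0.460.
p = a·p₁ + b·p₂ ≈ (-0.561, 0.786, 0.260); φ = arcsin(p_z) ≈ 15.09°, λ = atan2(p_y, p_x) ≈ 125.54°.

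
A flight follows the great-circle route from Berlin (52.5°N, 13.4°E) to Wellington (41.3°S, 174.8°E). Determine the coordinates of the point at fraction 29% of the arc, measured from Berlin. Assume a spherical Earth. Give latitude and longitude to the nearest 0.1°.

From cos δ = sin φ₁ sin φ₂ + cos φ₁ cos φ₂ cos Δλ, the central angle is δ ≈ 2.848 rad (163.2°).
Interpolate at f = 0.29 with slerp weights a = sin((1−f)δ)/sin δ ≈ 3.105, b = sin(fδ)/sin δ ≈ 2.536.
p = a·p₁ + b·p₂ ≈ (-0.059, 0.611, 0.790); φ = arcsin(p_z) ≈ 52.16°, λ = atan2(p_y, p_x) ≈ 95.48°.

≈ 52.2°N, 95.5°E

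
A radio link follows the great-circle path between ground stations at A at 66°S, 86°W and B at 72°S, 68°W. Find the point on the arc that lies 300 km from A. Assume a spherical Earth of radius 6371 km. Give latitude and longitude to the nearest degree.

Convert each endpoint to a unit vector on the sphere (x = cos φ cos λ, y = cos φ sin λ, z = sin φ).
The central angle between the endpoints is δ = arccos(p₁·p₂) ≈ 0.153 rad (8.7°). The total great-circle distance is δ·R ≈ 0.153 × 6371 ≈ 973 km, so the target fraction is f = 300/973 ≈ 0.308.
Interpolate at f ≈ 0.308 with slerp weights a = sin((1−f)δ)/sin δ ≈ 0.693, b = sin(fδ)/sin δ ≈ 0.310.
p = a·p₁ + b·p₂ ≈ (0.055, -0.370, -0.927); φ = arcsin(p_z) ≈ -68.04°, λ = atan2(p_y, p_x) ≈ -81.47°.

≈ 68°S, 81°W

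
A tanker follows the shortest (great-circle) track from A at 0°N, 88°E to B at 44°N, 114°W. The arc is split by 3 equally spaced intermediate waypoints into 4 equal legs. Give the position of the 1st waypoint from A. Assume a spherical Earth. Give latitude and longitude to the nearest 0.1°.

≈ 30.5°N, 101.2°E

Write both endpoints as unit vectors p₁, p₂ with components (cos φ cos λ, cos φ sin λ, sin φ).
The central angle between the endpoints is δ = arccos(p₁·p₂) ≈ 2.301 rad (131.8°).
Interpolate at f = 1/4 with slerp weights a = sin((1−f)δ)/sin δ ≈ 1.326, b = sin(fδ)/sin δ ≈ 0.730.
p = a·p₁ + b·p₂ ≈ (-0.167, 0.845, 0.507); φ = arcsin(p_z) ≈ 30.48°, λ = atan2(p_y, p_x) ≈ 101.20°.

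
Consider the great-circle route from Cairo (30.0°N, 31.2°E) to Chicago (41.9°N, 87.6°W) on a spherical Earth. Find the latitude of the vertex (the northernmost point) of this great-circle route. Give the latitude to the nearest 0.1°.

The great circle lies in the plane with unit normal n̂ = (p₁ × p₂)/|p₁ × p₂|.
Here n̂_z ≈ -0.565; the vertex latitude is φ_max = arccos|n̂_z| ≈ 55.6°.
Check via Clairaut: cos φ_max = |cos φ₁| · sin C = cos(30.0°)·sin(40.7°) ≈ 0.565, again giving ≈ 55.6°.

≈ 55.6°N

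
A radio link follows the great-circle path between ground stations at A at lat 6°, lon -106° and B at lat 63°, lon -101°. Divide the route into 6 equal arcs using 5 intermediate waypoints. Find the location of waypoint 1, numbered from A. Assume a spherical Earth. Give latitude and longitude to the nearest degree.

Write both endpoints as unit vectors p₁, p₂ with components (cos φ cos λ, cos φ sin λ, sin φ).
The central angle between the endpoints is δ = arccos(p₁·p₂) ≈ 0.997 rad (57.1°).
Interpolate at f = 1/6 with slerp weights a = sin((1−f)δ)/sin δ ≈ 0.879, b = sin(fδ)/sin δ ≈ 0.197.
p = a·p₁ + b·p₂ ≈ (-0.258, -0.928, 0.267); φ = arcsin(p_z) ≈ 15.51°, λ = atan2(p_y, p_x) ≈ -105.54°.

≈ lat 16°, lon -106°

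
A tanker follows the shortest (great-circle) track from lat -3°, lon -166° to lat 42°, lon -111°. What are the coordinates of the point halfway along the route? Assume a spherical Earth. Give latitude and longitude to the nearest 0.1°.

The haversine formula gives a central angle δ ≈ 1.169 rad (67.0°) between the endpoints.
Interpolate at f = 1/2 with slerp weights a = sin((1−f)δ)/sin δ ≈ 0.600, b = sin(fδ)/sin δ ≈ 0.600.
p = a·p₁ + b·p₂ ≈ (-0.741, -0.561, 0.370); φ = arcsin(p_z) ≈ 21.71°, λ = atan2(p_y, p_x) ≈ -142.87°.

≈ lat 21.7°, lon -142.9°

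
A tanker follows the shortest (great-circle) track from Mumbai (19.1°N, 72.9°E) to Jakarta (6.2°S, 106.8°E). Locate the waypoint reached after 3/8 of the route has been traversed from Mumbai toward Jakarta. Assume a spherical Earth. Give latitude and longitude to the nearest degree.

≈ 10°N, 86°E

Write both endpoints as unit vectors p₁, p₂ with components (cos φ cos λ, cos φ sin λ, sin φ).
The central angle between the endpoints is δ = arccos(p₁·p₂) ≈ 0.731 rad (41.9°).
Interpolate at f = 3/8 with slerp weights a = sin((1−f)δ)/sin δ ≈ 0.661, b = sin(fδ)/sin δ ≈ 0.405.
p = a·p₁ + b·p₂ ≈ (0.067, 0.983, 0.172); φ = arcsin(p_z) ≈ 9.93°, λ = atan2(p_y, p_x) ≈ 86.09°.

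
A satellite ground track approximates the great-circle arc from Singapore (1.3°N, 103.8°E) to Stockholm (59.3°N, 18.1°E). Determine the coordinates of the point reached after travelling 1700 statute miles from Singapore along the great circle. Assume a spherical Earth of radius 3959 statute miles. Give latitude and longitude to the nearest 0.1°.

Write both endpoints as unit vectors p₁, p₂ with components (cos φ cos λ, cos φ sin λ, sin φ).
The central angle between the endpoints is δ = arccos(p₁·p₂) ≈ 1.513 rad (86.7°). The total great-circle distance is δ·R ≈ 1.513 × 3959 ≈ 5990 mi, so the target fraction is f = 1700/5990 ≈ 0.284.
Interpolate at f ≈ 0.284 with slerp weights a = sin((1−f)δ)/sin δ ≈ 0.885, b = sin(fδ)/sin δ ≈ 0.417.
p = a·p₁ + b·p₂ ≈ (-0.009, 0.925, 0.379); φ = arcsin(p_z) ≈ 22.25°, λ = atan2(p_y, p_x) ≈ 90.54°.

≈ 22.3°N, 90.5°E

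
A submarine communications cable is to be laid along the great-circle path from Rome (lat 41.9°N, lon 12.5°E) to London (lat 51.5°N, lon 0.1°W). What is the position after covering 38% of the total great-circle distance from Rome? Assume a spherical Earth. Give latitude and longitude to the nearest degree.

≈ lat 46°N, lon 8°E

Convert each endpoint to a unit vector on the sphere (x = cos φ cos λ, y = cos φ sin λ, z = sin φ).
The central angle between the endpoints is δ = arccos(p₁·p₂) ≈ 0.225 rad (12.9°).
Interpolate at f = 0.38 with slerp weights a = sin((1−f)δ)/sin δ ≈ 0.623, b = sin(fδ)/sin δ ≈ 0.383.
p = a·p₁ + b·p₂ ≈ (0.691, 0.100, 0.716); φ = arcsin(p_z) ≈ 45.71°, λ = atan2(p_y, p_x) ≈ 8.23°.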